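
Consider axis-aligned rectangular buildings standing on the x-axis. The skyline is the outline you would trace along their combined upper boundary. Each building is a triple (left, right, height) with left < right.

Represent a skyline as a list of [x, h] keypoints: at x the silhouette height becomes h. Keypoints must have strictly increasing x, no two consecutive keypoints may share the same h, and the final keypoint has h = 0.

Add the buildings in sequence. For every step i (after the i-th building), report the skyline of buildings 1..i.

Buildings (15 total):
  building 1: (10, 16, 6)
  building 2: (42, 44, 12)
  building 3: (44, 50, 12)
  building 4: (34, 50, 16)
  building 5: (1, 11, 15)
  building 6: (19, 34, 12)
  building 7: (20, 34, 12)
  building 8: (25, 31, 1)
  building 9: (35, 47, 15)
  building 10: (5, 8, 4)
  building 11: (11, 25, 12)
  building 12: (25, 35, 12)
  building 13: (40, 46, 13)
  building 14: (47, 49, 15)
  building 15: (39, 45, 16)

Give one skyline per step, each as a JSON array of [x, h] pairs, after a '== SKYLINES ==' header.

== SKYLINES ==
[[10,6],[16,0]]
[[10,6],[16,0],[42,12],[44,0]]
[[10,6],[16,0],[42,12],[50,0]]
[[10,6],[16,0],[34,16],[50,0]]
[[1,15],[11,6],[16,0],[34,16],[50,0]]
[[1,15],[11,6],[16,0],[19,12],[34,16],[50,0]]
[[1,15],[11,6],[16,0],[19,12],[34,16],[50,0]]
[[1,15],[11,6],[16,0],[19,12],[34,16],[50,0]]
[[1,15],[11,6],[16,0],[19,12],[34,16],[50,0]]
[[1,15],[11,6],[16,0],[19,12],[34,16],[50,0]]
[[1,15],[11,12],[34,16],[50,0]]
[[1,15],[11,12],[34,16],[50,0]]
[[1,15],[11,12],[34,16],[50,0]]
[[1,15],[11,12],[34,16],[50,0]]
[[1,15],[11,12],[34,16],[50,0]]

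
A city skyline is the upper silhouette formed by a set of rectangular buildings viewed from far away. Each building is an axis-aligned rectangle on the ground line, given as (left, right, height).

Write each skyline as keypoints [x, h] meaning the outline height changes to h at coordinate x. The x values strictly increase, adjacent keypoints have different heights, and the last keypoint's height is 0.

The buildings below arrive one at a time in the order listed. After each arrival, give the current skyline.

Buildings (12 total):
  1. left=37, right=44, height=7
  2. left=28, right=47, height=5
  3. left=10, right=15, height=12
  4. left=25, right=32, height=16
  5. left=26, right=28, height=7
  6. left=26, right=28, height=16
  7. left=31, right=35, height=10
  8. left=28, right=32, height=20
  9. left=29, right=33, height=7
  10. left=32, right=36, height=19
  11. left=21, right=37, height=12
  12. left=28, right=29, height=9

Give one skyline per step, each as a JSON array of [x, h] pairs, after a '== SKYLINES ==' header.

== SKYLINES ==
[[37,7],[44,0]]
[[28,5],[37,7],[44,5],[47,0]]
[[10,12],[15,0],[28,5],[37,7],[44,5],[47,0]]
[[10,12],[15,0],[25,16],[32,5],[37,7],[44,5],[47,0]]
[[10,12],[15,0],[25,16],[32,5],[37,7],[44,5],[47,0]]
[[10,12],[15,0],[25,16],[32,5],[37,7],[44,5],[47,0]]
[[10,12],[15,0],[25,16],[32,10],[35,5],[37,7],[44,5],[47,0]]
[[10,12],[15,0],[25,16],[28,20],[32,10],[35,5],[37,7],[44,5],[47,0]]
[[10,12],[15,0],[25,16],[28,20],[32,10],[35,5],[37,7],[44,5],[47,0]]
[[10,12],[15,0],[25,16],[28,20],[32,19],[36,5],[37,7],[44,5],[47,0]]
[[10,12],[15,0],[21,12],[25,16],[28,20],[32,19],[36,12],[37,7],[44,5],[47,0]]
[[10,12],[15,0],[21,12],[25,16],[28,20],[32,19],[36,12],[37,7],[44,5],[47,0]]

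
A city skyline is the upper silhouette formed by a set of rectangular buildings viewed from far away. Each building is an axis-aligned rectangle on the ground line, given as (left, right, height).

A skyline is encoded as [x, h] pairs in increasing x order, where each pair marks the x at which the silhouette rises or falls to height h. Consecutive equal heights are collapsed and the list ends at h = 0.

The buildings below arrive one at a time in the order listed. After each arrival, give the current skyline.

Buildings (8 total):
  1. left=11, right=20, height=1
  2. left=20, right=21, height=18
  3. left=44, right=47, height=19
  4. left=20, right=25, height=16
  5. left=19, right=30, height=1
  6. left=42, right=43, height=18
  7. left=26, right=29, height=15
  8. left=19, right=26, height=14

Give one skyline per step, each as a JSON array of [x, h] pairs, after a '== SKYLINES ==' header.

== SKYLINES ==
[[11,1],[20,0]]
[[11,1],[20,18],[21,0]]
[[11,1],[20,18],[21,0],[44,19],[47,0]]
[[11,1],[20,18],[21,16],[25,0],[44,19],[47,0]]
[[11,1],[20,18],[21,16],[25,1],[30,0],[44,19],[47,0]]
[[11,1],[20,18],[21,16],[25,1],[30,0],[42,18],[43,0],[44,19],[47,0]]
[[11,1],[20,18],[21,16],[25,1],[26,15],[29,1],[30,0],[42,18],[43,0],[44,19],[47,0]]
[[11,1],[19,14],[20,18],[21,16],[25,14],[26,15],[29,1],[30,0],[42,18],[43,0],[44,19],[47,0]]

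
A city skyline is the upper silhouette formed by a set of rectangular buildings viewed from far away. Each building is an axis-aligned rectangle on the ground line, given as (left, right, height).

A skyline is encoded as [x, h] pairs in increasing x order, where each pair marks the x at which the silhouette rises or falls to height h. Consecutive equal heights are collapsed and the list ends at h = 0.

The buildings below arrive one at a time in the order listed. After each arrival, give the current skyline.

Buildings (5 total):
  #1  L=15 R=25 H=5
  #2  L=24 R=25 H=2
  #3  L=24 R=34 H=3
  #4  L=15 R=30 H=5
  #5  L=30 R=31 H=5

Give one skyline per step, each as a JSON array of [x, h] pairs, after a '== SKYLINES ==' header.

== SKYLINES ==
[[15,5],[25,0]]
[[15,5],[25,0]]
[[15,5],[25,3],[34,0]]
[[15,5],[30,3],[34,0]]
[[15,5],[31,3],[34,0]]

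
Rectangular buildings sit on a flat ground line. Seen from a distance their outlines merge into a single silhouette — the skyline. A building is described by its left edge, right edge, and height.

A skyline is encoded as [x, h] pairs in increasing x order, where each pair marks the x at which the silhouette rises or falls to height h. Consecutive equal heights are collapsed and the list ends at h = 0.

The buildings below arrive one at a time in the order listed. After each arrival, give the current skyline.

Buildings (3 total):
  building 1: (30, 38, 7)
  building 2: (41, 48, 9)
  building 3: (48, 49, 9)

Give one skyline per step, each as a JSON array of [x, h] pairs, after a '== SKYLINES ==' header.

== SKYLINES ==
[[30,7],[38,0]]
[[30,7],[38,0],[41,9],[48,0]]
[[30,7],[38,0],[41,9],[49,0]]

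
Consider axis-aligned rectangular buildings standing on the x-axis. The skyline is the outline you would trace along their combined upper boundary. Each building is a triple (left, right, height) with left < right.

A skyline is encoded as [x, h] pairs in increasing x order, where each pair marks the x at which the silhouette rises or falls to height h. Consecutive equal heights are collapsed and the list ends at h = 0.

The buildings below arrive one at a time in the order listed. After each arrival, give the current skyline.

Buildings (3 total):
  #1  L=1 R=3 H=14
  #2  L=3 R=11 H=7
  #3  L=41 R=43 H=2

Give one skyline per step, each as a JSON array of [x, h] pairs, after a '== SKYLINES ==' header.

== SKYLINES ==
[[1,14],[3,0]]
[[1,14],[3,7],[11,0]]
[[1,14],[3,7],[11,0],[41,2],[43,0]]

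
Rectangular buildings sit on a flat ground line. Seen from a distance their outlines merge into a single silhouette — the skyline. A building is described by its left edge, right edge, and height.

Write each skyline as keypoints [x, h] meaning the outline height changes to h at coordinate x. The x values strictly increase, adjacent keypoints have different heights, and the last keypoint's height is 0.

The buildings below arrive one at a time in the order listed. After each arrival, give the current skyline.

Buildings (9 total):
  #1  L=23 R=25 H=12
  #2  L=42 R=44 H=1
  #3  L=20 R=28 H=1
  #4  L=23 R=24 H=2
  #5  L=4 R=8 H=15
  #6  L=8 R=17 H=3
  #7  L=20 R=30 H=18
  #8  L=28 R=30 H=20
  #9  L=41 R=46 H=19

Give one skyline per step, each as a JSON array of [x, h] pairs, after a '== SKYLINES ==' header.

== SKYLINES ==
[[23,12],[25,0]]
[[23,12],[25,0],[42,1],[44,0]]
[[20,1],[23,12],[25,1],[28,0],[42,1],[44,0]]
[[20,1],[23,12],[25,1],[28,0],[42,1],[44,0]]
[[4,15],[8,0],[20,1],[23,12],[25,1],[28,0],[42,1],[44,0]]
[[4,15],[8,3],[17,0],[20,1],[23,12],[25,1],[28,0],[42,1],[44,0]]
[[4,15],[8,3],[17,0],[20,18],[30,0],[42,1],[44,0]]
[[4,15],[8,3],[17,0],[20,18],[28,20],[30,0],[42,1],[44,0]]
[[4,15],[8,3],[17,0],[20,18],[28,20],[30,0],[41,19],[46,0]]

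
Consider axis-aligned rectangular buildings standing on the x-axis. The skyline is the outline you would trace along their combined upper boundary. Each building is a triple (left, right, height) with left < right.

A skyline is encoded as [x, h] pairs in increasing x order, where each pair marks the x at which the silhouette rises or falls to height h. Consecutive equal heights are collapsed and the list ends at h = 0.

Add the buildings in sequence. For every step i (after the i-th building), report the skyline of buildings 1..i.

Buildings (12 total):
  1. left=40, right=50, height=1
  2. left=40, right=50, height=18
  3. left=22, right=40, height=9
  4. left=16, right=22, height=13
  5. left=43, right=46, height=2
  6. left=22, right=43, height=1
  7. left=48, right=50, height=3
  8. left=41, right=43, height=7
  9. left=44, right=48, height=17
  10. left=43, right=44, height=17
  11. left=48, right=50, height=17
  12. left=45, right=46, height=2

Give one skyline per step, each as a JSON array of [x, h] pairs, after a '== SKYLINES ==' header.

== SKYLINES ==
[[40,1],[50,0]]
[[40,18],[50,0]]
[[22,9],[40,18],[50,0]]
[[16,13],[22,9],[40,18],[50,0]]
[[16,13],[22,9],[40,18],[50,0]]
[[16,13],[22,9],[40,18],[50,0]]
[[16,13],[22,9],[40,18],[50,0]]
[[16,13],[22,9],[40,18],[50,0]]
[[16,13],[22,9],[40,18],[50,0]]
[[16,13],[22,9],[40,18],[50,0]]
[[16,13],[22,9],[40,18],[50,0]]
[[16,13],[22,9],[40,18],[50,0]]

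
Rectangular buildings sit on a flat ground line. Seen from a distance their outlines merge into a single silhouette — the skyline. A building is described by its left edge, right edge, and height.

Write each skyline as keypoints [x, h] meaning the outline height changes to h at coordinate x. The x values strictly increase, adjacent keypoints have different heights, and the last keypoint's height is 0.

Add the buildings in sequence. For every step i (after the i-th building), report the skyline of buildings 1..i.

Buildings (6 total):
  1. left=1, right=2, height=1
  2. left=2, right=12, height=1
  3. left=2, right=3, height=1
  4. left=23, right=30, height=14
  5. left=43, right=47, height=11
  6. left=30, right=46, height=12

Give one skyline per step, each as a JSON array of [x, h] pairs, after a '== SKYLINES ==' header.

== SKYLINES ==
[[1,1],[2,0]]
[[1,1],[12,0]]
[[1,1],[12,0]]
[[1,1],[12,0],[23,14],[30,0]]
[[1,1],[12,0],[23,14],[30,0],[43,11],[47,0]]
[[1,1],[12,0],[23,14],[30,12],[46,11],[47,0]]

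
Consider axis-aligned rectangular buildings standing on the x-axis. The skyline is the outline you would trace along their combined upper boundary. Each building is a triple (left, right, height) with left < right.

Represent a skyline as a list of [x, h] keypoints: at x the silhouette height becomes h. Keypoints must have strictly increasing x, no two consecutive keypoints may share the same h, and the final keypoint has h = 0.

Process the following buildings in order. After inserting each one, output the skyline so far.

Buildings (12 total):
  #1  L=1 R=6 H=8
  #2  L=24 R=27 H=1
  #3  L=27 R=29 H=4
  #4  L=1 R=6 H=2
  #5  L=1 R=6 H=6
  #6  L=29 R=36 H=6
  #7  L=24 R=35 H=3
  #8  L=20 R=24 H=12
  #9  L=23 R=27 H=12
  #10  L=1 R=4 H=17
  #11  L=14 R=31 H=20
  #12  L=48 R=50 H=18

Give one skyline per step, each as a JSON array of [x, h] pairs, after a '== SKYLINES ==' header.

== SKYLINES ==
[[1,8],[6,0]]
[[1,8],[6,0],[24,1],[27,0]]
[[1,8],[6,0],[24,1],[27,4],[29,0]]
[[1,8],[6,0],[24,1],[27,4],[29,0]]
[[1,8],[6,0],[24,1],[27,4],[29,0]]
[[1,8],[6,0],[24,1],[27,4],[29,6],[36,0]]
[[1,8],[6,0],[24,3],[27,4],[29,6],[36,0]]
[[1,8],[6,0],[20,12],[24,3],[27,4],[29,6],[36,0]]
[[1,8],[6,0],[20,12],[27,4],[29,6],[36,0]]
[[1,17],[4,8],[6,0],[20,12],[27,4],[29,6],[36,0]]
[[1,17],[4,8],[6,0],[14,20],[31,6],[36,0]]
[[1,17],[4,8],[6,0],[14,20],[31,6],[36,0],[48,18],[50,0]]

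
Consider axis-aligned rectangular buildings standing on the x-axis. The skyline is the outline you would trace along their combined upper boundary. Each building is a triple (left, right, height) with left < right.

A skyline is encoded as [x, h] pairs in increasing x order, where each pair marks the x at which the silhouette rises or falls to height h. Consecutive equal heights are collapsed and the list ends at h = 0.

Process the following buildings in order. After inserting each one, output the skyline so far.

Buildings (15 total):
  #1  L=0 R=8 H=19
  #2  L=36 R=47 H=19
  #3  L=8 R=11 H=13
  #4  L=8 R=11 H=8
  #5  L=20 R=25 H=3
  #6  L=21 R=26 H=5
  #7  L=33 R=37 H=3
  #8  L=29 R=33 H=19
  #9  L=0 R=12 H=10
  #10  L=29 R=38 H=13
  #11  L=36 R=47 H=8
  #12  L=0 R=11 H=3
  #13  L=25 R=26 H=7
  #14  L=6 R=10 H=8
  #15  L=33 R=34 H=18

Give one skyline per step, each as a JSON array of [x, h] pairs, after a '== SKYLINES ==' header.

== SKYLINES ==
[[0,19],[8,0]]
[[0,19],[8,0],[36,19],[47,0]]
[[0,19],[8,13],[11,0],[36,19],[47,0]]
[[0,19],[8,13],[11,0],[36,19],[47,0]]
[[0,19],[8,13],[11,0],[20,3],[25,0],[36,19],[47,0]]
[[0,19],[8,13],[11,0],[20,3],[21,5],[26,0],[36,19],[47,0]]
[[0,19],[8,13],[11,0],[20,3],[21,5],[26,0],[33,3],[36,19],[47,0]]
[[0,19],[8,13],[11,0],[20,3],[21,5],[26,0],[29,19],[33,3],[36,19],[47,0]]
[[0,19],[8,13],[11,10],[12,0],[20,3],[21,5],[26,0],[29,19],[33,3],[36,19],[47,0]]
[[0,19],[8,13],[11,10],[12,0],[20,3],[21,5],[26,0],[29,19],[33,13],[36,19],[47,0]]
[[0,19],[8,13],[11,10],[12,0],[20,3],[21,5],[26,0],[29,19],[33,13],[36,19],[47,0]]
[[0,19],[8,13],[11,10],[12,0],[20,3],[21,5],[26,0],[29,19],[33,13],[36,19],[47,0]]
[[0,19],[8,13],[11,10],[12,0],[20,3],[21,5],[25,7],[26,0],[29,19],[33,13],[36,19],[47,0]]
[[0,19],[8,13],[11,10],[12,0],[20,3],[21,5],[25,7],[26,0],[29,19],[33,13],[36,19],[47,0]]
[[0,19],[8,13],[11,10],[12,0],[20,3],[21,5],[25,7],[26,0],[29,19],[33,18],[34,13],[36,19],[47,0]]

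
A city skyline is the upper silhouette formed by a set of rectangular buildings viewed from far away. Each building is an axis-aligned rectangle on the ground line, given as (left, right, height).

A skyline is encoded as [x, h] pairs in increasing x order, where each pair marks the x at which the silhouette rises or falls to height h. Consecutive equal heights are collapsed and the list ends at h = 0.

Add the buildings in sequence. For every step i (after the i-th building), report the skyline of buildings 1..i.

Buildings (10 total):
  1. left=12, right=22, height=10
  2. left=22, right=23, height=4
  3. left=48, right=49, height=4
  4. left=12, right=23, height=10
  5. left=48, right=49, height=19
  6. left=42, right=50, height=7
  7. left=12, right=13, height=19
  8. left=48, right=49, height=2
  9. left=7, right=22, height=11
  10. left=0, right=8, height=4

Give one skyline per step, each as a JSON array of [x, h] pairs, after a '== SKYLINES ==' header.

== SKYLINES ==
[[12,10],[22,0]]
[[12,10],[22,4],[23,0]]
[[12,10],[22,4],[23,0],[48,4],[49,0]]
[[12,10],[23,0],[48,4],[49,0]]
[[12,10],[23,0],[48,19],[49,0]]
[[12,10],[23,0],[42,7],[48,19],[49,7],[50,0]]
[[12,19],[13,10],[23,0],[42,7],[48,19],[49,7],[50,0]]
[[12,19],[13,10],[23,0],[42,7],[48,19],[49,7],[50,0]]
[[7,11],[12,19],[13,11],[22,10],[23,0],[42,7],[48,19],[49,7],[50,0]]
[[0,4],[7,11],[12,19],[13,11],[22,10],[23,0],[42,7],[48,19],[49,7],[50,0]]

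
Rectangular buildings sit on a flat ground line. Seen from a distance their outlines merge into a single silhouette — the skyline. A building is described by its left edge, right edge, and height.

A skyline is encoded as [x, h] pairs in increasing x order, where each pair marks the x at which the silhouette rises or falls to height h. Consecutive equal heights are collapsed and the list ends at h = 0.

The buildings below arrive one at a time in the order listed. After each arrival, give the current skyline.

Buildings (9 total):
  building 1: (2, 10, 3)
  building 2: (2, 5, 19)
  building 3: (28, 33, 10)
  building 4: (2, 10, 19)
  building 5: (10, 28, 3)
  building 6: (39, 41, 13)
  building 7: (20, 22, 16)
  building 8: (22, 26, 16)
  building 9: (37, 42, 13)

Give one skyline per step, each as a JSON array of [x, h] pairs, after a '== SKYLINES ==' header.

== SKYLINES ==
[[2,3],[10,0]]
[[2,19],[5,3],[10,0]]
[[2,19],[5,3],[10,0],[28,10],[33,0]]
[[2,19],[10,0],[28,10],[33,0]]
[[2,19],[10,3],[28,10],[33,0]]
[[2,19],[10,3],[28,10],[33,0],[39,13],[41,0]]
[[2,19],[10,3],[20,16],[22,3],[28,10],[33,0],[39,13],[41,0]]
[[2,19],[10,3],[20,16],[26,3],[28,10],[33,0],[39,13],[41,0]]
[[2,19],[10,3],[20,16],[26,3],[28,10],[33,0],[37,13],[42,0]]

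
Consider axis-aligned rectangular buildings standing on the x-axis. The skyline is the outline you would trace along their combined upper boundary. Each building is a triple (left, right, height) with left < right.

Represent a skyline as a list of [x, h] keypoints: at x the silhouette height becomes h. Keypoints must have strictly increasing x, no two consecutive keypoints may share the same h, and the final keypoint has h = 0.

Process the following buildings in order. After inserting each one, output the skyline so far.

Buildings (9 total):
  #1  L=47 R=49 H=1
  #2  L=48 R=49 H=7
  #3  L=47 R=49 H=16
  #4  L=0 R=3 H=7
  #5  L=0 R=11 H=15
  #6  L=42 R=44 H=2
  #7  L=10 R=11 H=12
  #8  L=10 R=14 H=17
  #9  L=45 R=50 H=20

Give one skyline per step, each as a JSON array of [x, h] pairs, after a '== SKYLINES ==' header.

== SKYLINES ==
[[47,1],[49,0]]
[[47,1],[48,7],[49,0]]
[[47,16],[49,0]]
[[0,7],[3,0],[47,16],[49,0]]
[[0,15],[11,0],[47,16],[49,0]]
[[0,15],[11,0],[42,2],[44,0],[47,16],[49,0]]
[[0,15],[11,0],[42,2],[44,0],[47,16],[49,0]]
[[0,15],[10,17],[14,0],[42,2],[44,0],[47,16],[49,0]]
[[0,15],[10,17],[14,0],[42,2],[44,0],[45,20],[50,0]]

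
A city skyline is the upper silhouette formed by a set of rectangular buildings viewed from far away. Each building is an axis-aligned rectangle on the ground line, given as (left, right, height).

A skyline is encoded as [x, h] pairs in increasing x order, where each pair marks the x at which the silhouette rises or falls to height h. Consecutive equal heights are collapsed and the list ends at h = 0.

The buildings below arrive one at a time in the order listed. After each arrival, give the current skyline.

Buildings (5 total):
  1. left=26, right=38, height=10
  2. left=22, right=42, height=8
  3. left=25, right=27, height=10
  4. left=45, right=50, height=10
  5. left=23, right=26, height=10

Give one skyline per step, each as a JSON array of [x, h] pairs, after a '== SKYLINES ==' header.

== SKYLINES ==
[[26,10],[38,0]]
[[22,8],[26,10],[38,8],[42,0]]
[[22,8],[25,10],[38,8],[42,0]]
[[22,8],[25,10],[38,8],[42,0],[45,10],[50,0]]
[[22,8],[23,10],[38,8],[42,0],[45,10],[50,0]]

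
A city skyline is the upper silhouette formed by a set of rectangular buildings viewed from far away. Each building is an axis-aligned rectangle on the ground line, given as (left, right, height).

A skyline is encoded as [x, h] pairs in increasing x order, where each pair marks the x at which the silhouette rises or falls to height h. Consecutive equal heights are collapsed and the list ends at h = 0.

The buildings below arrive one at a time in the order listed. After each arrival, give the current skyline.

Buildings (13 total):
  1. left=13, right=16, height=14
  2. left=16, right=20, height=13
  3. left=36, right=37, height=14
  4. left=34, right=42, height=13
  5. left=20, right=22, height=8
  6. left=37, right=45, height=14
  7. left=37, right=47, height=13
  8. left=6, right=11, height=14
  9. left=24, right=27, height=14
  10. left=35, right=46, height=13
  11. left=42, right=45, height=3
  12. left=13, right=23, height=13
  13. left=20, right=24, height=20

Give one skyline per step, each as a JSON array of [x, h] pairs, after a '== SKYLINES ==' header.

== SKYLINES ==
[[13,14],[16,0]]
[[13,14],[16,13],[20,0]]
[[13,14],[16,13],[20,0],[36,14],[37,0]]
[[13,14],[16,13],[20,0],[34,13],[36,14],[37,13],[42,0]]
[[13,14],[16,13],[20,8],[22,0],[34,13],[36,14],[37,13],[42,0]]
[[13,14],[16,13],[20,8],[22,0],[34,13],[36,14],[45,0]]
[[13,14],[16,13],[20,8],[22,0],[34,13],[36,14],[45,13],[47,0]]
[[6,14],[11,0],[13,14],[16,13],[20,8],[22,0],[34,13],[36,14],[45,13],[47,0]]
[[6,14],[11,0],[13,14],[16,13],[20,8],[22,0],[24,14],[27,0],[34,13],[36,14],[45,13],[47,0]]
[[6,14],[11,0],[13,14],[16,13],[20,8],[22,0],[24,14],[27,0],[34,13],[36,14],[45,13],[47,0]]
[[6,14],[11,0],[13,14],[16,13],[20,8],[22,0],[24,14],[27,0],[34,13],[36,14],[45,13],[47,0]]
[[6,14],[11,0],[13,14],[16,13],[23,0],[24,14],[27,0],[34,13],[36,14],[45,13],[47,0]]
[[6,14],[11,0],[13,14],[16,13],[20,20],[24,14],[27,0],[34,13],[36,14],[45,13],[47,0]]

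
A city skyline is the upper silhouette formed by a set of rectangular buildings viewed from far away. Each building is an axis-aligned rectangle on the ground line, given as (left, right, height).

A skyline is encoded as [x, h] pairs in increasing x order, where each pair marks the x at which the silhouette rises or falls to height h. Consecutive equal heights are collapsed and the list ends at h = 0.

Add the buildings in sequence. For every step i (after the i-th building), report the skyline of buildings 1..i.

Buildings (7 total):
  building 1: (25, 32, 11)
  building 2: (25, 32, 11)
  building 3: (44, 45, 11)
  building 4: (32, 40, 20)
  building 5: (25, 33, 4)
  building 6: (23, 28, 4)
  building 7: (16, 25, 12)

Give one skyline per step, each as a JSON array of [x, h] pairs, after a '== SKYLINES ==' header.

== SKYLINES ==
[[25,11],[32,0]]
[[25,11],[32,0]]
[[25,11],[32,0],[44,11],[45,0]]
[[25,11],[32,20],[40,0],[44,11],[45,0]]
[[25,11],[32,20],[40,0],[44,11],[45,0]]
[[23,4],[25,11],[32,20],[40,0],[44,11],[45,0]]
[[16,12],[25,11],[32,20],[40,0],[44,11],[45,0]]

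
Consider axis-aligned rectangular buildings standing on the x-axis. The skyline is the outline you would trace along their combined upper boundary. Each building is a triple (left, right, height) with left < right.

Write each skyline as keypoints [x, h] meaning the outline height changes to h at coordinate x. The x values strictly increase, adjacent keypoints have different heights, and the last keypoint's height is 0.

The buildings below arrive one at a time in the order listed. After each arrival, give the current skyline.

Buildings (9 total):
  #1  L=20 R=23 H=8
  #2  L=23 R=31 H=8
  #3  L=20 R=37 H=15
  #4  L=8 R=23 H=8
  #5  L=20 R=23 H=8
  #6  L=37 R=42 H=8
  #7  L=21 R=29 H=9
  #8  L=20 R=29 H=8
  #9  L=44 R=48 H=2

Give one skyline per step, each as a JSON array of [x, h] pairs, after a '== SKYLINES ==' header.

== SKYLINES ==
[[20,8],[23,0]]
[[20,8],[31,0]]
[[20,15],[37,0]]
[[8,8],[20,15],[37,0]]
[[8,8],[20,15],[37,0]]
[[8,8],[20,15],[37,8],[42,0]]
[[8,8],[20,15],[37,8],[42,0]]
[[8,8],[20,15],[37,8],[42,0]]
[[8,8],[20,15],[37,8],[42,0],[44,2],[48,0]]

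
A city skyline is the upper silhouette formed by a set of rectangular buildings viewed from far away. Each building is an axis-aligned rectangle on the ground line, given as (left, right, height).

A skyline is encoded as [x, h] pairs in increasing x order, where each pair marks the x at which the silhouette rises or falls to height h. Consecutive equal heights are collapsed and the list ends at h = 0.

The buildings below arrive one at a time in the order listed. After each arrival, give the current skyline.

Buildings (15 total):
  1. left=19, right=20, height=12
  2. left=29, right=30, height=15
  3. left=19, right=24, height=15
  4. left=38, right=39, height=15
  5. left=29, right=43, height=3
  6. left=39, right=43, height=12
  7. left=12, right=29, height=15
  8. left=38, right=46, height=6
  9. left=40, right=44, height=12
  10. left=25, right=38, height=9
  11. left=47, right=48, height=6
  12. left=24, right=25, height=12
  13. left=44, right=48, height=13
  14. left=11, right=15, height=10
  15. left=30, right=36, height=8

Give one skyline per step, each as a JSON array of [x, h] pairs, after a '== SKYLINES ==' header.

== SKYLINES ==
[[19,12],[20,0]]
[[19,12],[20,0],[29,15],[30,0]]
[[19,15],[24,0],[29,15],[30,0]]
[[19,15],[24,0],[29,15],[30,0],[38,15],[39,0]]
[[19,15],[24,0],[29,15],[30,3],[38,15],[39,3],[43,0]]
[[19,15],[24,0],[29,15],[30,3],[38,15],[39,12],[43,0]]
[[12,15],[30,3],[38,15],[39,12],[43,0]]
[[12,15],[30,3],[38,15],[39,12],[43,6],[46,0]]
[[12,15],[30,3],[38,15],[39,12],[44,6],[46,0]]
[[12,15],[30,9],[38,15],[39,12],[44,6],[46,0]]
[[12,15],[30,9],[38,15],[39,12],[44,6],[46,0],[47,6],[48,0]]
[[12,15],[30,9],[38,15],[39,12],[44,6],[46,0],[47,6],[48,0]]
[[12,15],[30,9],[38,15],[39,12],[44,13],[48,0]]
[[11,10],[12,15],[30,9],[38,15],[39,12],[44,13],[48,0]]
[[11,10],[12,15],[30,9],[38,15],[39,12],[44,13],[48,0]]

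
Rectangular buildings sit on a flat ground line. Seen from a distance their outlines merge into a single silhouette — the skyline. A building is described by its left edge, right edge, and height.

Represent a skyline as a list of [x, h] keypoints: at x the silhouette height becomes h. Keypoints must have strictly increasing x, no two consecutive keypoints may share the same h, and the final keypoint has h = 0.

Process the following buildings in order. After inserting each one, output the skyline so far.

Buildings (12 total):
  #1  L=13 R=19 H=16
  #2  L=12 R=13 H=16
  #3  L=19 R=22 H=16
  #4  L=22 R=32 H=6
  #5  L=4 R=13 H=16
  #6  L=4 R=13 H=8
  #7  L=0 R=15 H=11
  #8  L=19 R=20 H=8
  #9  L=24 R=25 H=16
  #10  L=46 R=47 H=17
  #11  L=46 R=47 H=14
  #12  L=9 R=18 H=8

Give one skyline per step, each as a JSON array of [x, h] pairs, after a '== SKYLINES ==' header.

== SKYLINES ==
[[13,16],[19,0]]
[[12,16],[19,0]]
[[12,16],[22,0]]
[[12,16],[22,6],[32,0]]
[[4,16],[22,6],[32,0]]
[[4,16],[22,6],[32,0]]
[[0,11],[4,16],[22,6],[32,0]]
[[0,11],[4,16],[22,6],[32,0]]
[[0,11],[4,16],[22,6],[24,16],[25,6],[32,0]]
[[0,11],[4,16],[22,6],[24,16],[25,6],[32,0],[46,17],[47,0]]
[[0,11],[4,16],[22,6],[24,16],[25,6],[32,0],[46,17],[47,0]]
[[0,11],[4,16],[22,6],[24,16],[25,6],[32,0],[46,17],[47,0]]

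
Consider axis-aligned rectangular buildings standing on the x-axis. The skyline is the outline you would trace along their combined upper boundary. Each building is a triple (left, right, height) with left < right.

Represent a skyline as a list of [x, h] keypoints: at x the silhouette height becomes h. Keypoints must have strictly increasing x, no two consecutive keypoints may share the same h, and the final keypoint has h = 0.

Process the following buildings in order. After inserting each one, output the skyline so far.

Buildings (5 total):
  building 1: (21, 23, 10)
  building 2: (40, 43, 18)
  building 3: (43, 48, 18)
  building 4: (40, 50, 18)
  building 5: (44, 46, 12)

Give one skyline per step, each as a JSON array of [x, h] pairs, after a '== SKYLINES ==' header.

== SKYLINES ==
[[21,10],[23,0]]
[[21,10],[23,0],[40,18],[43,0]]
[[21,10],[23,0],[40,18],[48,0]]
[[21,10],[23,0],[40,18],[50,0]]
[[21,10],[23,0],[40,18],[50,0]]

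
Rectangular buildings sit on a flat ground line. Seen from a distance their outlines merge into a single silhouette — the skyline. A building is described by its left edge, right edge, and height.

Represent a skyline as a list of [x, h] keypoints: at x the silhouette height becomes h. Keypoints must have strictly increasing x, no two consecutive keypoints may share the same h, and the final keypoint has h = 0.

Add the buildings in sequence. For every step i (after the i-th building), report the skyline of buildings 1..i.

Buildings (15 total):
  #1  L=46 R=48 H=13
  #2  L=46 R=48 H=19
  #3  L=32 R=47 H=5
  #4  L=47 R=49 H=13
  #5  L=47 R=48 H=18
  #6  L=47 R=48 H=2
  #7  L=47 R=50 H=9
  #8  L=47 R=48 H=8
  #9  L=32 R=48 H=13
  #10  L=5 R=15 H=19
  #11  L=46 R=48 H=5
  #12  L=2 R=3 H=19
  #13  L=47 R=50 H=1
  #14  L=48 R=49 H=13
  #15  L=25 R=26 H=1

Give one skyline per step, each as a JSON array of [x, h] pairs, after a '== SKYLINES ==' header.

== SKYLINES ==
[[46,13],[48,0]]
[[46,19],[48,0]]
[[32,5],[46,19],[48,0]]
[[32,5],[46,19],[48,13],[49,0]]
[[32,5],[46,19],[48,13],[49,0]]
[[32,5],[46,19],[48,13],[49,0]]
[[32,5],[46,19],[48,13],[49,9],[50,0]]
[[32,5],[46,19],[48,13],[49,9],[50,0]]
[[32,13],[46,19],[48,13],[49,9],[50,0]]
[[5,19],[15,0],[32,13],[46,19],[48,13],[49,9],[50,0]]
[[5,19],[15,0],[32,13],[46,19],[48,13],[49,9],[50,0]]
[[2,19],[3,0],[5,19],[15,0],[32,13],[46,19],[48,13],[49,9],[50,0]]
[[2,19],[3,0],[5,19],[15,0],[32,13],[46,19],[48,13],[49,9],[50,0]]
[[2,19],[3,0],[5,19],[15,0],[32,13],[46,19],[48,13],[49,9],[50,0]]
[[2,19],[3,0],[5,19],[15,0],[25,1],[26,0],[32,13],[46,19],[48,13],[49,9],[50,0]]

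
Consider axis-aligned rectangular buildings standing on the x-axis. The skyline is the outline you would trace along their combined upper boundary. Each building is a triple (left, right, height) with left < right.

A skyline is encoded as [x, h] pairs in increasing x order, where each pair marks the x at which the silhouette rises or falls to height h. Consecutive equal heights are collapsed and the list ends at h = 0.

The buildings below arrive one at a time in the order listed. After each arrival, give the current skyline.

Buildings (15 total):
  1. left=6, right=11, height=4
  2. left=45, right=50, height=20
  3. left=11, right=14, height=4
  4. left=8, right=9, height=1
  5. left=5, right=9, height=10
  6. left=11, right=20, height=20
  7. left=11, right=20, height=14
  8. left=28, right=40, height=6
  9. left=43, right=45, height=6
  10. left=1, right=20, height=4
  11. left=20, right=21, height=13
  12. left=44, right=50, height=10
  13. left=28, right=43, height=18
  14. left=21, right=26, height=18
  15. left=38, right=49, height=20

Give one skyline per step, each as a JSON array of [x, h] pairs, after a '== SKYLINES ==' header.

== SKYLINES ==
[[6,4],[11,0]]
[[6,4],[11,0],[45,20],[50,0]]
[[6,4],[14,0],[45,20],[50,0]]
[[6,4],[14,0],[45,20],[50,0]]
[[5,10],[9,4],[14,0],[45,20],[50,0]]
[[5,10],[9,4],[11,20],[20,0],[45,20],[50,0]]
[[5,10],[9,4],[11,20],[20,0],[45,20],[50,0]]
[[5,10],[9,4],[11,20],[20,0],[28,6],[40,0],[45,20],[50,0]]
[[5,10],[9,4],[11,20],[20,0],[28,6],[40,0],[43,6],[45,20],[50,0]]
[[1,4],[5,10],[9,4],[11,20],[20,0],[28,6],[40,0],[43,6],[45,20],[50,0]]
[[1,4],[5,10],[9,4],[11,20],[20,13],[21,0],[28,6],[40,0],[43,6],[45,20],[50,0]]
[[1,4],[5,10],[9,4],[11,20],[20,13],[21,0],[28,6],[40,0],[43,6],[44,10],[45,20],[50,0]]
[[1,4],[5,10],[9,4],[11,20],[20,13],[21,0],[28,18],[43,6],[44,10],[45,20],[50,0]]
[[1,4],[5,10],[9,4],[11,20],[20,13],[21,18],[26,0],[28,18],[43,6],[44,10],[45,20],[50,0]]
[[1,4],[5,10],[9,4],[11,20],[20,13],[21,18],[26,0],[28,18],[38,20],[50,0]]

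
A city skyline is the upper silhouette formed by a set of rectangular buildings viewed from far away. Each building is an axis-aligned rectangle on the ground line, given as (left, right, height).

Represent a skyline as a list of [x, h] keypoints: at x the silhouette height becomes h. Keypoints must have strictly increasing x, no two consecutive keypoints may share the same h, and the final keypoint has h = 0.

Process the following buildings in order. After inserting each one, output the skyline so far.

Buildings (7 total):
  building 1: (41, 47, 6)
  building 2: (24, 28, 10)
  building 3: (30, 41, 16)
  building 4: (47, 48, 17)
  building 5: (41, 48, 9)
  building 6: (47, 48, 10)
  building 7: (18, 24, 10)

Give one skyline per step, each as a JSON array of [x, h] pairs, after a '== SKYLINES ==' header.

== SKYLINES ==
[[41,6],[47,0]]
[[24,10],[28,0],[41,6],[47,0]]
[[24,10],[28,0],[30,16],[41,6],[47,0]]
[[24,10],[28,0],[30,16],[41,6],[47,17],[48,0]]
[[24,10],[28,0],[30,16],[41,9],[47,17],[48,0]]
[[24,10],[28,0],[30,16],[41,9],[47,17],[48,0]]
[[18,10],[28,0],[30,16],[41,9],[47,17],[48,0]]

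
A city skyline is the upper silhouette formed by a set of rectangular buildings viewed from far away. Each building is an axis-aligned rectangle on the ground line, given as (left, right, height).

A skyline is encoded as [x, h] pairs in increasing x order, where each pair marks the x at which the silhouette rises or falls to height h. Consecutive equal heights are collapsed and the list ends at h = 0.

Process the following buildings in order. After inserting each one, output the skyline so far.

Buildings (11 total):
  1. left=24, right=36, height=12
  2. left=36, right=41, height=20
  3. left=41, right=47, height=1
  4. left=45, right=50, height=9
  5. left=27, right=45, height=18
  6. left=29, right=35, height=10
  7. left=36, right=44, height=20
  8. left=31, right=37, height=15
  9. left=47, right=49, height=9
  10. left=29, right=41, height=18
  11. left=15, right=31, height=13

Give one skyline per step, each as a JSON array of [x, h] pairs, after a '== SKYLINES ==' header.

== SKYLINES ==
[[24,12],[36,0]]
[[24,12],[36,20],[41,0]]
[[24,12],[36,20],[41,1],[47,0]]
[[24,12],[36,20],[41,1],[45,9],[50,0]]
[[24,12],[27,18],[36,20],[41,18],[45,9],[50,0]]
[[24,12],[27,18],[36,20],[41,18],[45,9],[50,0]]
[[24,12],[27,18],[36,20],[44,18],[45,9],[50,0]]
[[24,12],[27,18],[36,20],[44,18],[45,9],[50,0]]
[[24,12],[27,18],[36,20],[44,18],[45,9],[50,0]]
[[24,12],[27,18],[36,20],[44,18],[45,9],[50,0]]
[[15,13],[27,18],[36,20],[44,18],[45,9],[50,0]]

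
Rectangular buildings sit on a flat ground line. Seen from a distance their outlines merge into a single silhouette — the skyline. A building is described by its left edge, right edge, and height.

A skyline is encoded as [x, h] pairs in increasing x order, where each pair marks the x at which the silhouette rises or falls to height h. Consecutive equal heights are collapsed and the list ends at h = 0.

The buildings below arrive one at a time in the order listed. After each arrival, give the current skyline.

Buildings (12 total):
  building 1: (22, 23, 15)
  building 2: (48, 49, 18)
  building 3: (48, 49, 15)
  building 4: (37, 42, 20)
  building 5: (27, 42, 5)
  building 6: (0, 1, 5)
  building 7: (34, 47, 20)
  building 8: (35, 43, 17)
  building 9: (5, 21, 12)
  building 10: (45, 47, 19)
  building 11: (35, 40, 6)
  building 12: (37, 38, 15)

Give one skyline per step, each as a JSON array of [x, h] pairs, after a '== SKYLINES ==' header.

== SKYLINES ==
[[22,15],[23,0]]
[[22,15],[23,0],[48,18],[49,0]]
[[22,15],[23,0],[48,18],[49,0]]
[[22,15],[23,0],[37,20],[42,0],[48,18],[49,0]]
[[22,15],[23,0],[27,5],[37,20],[42,0],[48,18],[49,0]]
[[0,5],[1,0],[22,15],[23,0],[27,5],[37,20],[42,0],[48,18],[49,0]]
[[0,5],[1,0],[22,15],[23,0],[27,5],[34,20],[47,0],[48,18],[49,0]]
[[0,5],[1,0],[22,15],[23,0],[27,5],[34,20],[47,0],[48,18],[49,0]]
[[0,5],[1,0],[5,12],[21,0],[22,15],[23,0],[27,5],[34,20],[47,0],[48,18],[49,0]]
[[0,5],[1,0],[5,12],[21,0],[22,15],[23,0],[27,5],[34,20],[47,0],[48,18],[49,0]]
[[0,5],[1,0],[5,12],[21,0],[22,15],[23,0],[27,5],[34,20],[47,0],[48,18],[49,0]]
[[0,5],[1,0],[5,12],[21,0],[22,15],[23,0],[27,5],[34,20],[47,0],[48,18],[49,0]]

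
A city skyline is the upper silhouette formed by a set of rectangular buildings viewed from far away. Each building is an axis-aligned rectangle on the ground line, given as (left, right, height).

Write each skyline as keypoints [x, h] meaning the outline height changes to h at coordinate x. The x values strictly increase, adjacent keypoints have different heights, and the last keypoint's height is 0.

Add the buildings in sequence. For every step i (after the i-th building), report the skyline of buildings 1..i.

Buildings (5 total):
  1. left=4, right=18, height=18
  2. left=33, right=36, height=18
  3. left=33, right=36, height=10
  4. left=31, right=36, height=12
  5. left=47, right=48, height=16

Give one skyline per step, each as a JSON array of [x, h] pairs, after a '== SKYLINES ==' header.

== SKYLINES ==
[[4,18],[18,0]]
[[4,18],[18,0],[33,18],[36,0]]
[[4,18],[18,0],[33,18],[36,0]]
[[4,18],[18,0],[31,12],[33,18],[36,0]]
[[4,18],[18,0],[31,12],[33,18],[36,0],[47,16],[48,0]]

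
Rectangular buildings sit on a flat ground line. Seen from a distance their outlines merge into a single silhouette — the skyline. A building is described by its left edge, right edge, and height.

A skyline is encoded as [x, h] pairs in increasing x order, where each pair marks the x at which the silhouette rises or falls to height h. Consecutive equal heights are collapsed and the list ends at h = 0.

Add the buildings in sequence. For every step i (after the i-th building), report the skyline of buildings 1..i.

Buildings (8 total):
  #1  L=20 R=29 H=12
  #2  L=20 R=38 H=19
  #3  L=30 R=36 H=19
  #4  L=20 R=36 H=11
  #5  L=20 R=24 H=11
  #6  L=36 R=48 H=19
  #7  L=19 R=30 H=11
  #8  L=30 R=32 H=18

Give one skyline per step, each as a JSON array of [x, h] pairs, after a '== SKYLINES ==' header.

== SKYLINES ==
[[20,12],[29,0]]
[[20,19],[38,0]]
[[20,19],[38,0]]
[[20,19],[38,0]]
[[20,19],[38,0]]
[[20,19],[48,0]]
[[19,11],[20,19],[48,0]]
[[19,11],[20,19],[48,0]]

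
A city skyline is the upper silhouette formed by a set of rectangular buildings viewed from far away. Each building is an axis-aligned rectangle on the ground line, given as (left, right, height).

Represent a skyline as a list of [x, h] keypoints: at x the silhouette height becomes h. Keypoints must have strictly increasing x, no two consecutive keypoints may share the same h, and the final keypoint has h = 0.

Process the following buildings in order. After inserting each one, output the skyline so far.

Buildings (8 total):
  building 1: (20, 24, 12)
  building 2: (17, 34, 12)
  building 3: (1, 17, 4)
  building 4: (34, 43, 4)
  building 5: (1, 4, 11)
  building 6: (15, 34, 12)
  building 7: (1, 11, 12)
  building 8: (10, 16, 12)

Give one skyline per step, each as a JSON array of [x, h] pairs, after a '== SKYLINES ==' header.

== SKYLINES ==
[[20,12],[24,0]]
[[17,12],[34,0]]
[[1,4],[17,12],[34,0]]
[[1,4],[17,12],[34,4],[43,0]]
[[1,11],[4,4],[17,12],[34,4],[43,0]]
[[1,11],[4,4],[15,12],[34,4],[43,0]]
[[1,12],[11,4],[15,12],[34,4],[43,0]]
[[1,12],[34,4],[43,0]]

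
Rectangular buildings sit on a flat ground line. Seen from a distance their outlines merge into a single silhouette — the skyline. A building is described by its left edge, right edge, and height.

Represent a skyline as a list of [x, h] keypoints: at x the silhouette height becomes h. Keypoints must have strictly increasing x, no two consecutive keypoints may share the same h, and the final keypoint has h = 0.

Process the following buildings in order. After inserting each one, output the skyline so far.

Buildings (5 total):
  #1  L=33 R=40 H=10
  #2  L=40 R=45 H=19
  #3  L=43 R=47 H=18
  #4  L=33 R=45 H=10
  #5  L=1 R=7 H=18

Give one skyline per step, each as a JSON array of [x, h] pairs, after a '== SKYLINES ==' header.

== SKYLINES ==
[[33,10],[40,0]]
[[33,10],[40,19],[45,0]]
[[33,10],[40,19],[45,18],[47,0]]
[[33,10],[40,19],[45,18],[47,0]]
[[1,18],[7,0],[33,10],[40,19],[45,18],[47,0]]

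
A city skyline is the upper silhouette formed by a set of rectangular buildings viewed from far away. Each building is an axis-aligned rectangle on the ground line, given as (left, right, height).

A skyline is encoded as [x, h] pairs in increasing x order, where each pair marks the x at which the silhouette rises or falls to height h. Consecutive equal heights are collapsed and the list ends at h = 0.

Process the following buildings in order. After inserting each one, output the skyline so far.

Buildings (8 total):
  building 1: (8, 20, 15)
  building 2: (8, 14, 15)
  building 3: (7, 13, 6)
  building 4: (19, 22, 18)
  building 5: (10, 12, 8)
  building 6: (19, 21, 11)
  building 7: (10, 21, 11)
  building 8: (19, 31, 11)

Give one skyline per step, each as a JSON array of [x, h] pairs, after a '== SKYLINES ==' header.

== SKYLINES ==
[[8,15],[20,0]]
[[8,15],[20,0]]
[[7,6],[8,15],[20,0]]
[[7,6],[8,15],[19,18],[22,0]]
[[7,6],[8,15],[19,18],[22,0]]
[[7,6],[8,15],[19,18],[22,0]]
[[7,6],[8,15],[19,18],[22,0]]
[[7,6],[8,15],[19,18],[22,11],[31,0]]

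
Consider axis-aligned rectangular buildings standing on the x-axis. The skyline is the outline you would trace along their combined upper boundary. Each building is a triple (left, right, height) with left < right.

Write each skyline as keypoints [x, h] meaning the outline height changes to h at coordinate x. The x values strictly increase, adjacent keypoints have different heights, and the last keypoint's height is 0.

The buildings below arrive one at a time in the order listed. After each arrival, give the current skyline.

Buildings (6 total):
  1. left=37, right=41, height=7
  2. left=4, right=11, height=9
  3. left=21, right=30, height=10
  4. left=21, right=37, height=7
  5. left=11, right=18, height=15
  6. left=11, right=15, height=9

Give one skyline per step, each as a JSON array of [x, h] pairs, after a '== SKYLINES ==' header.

== SKYLINES ==
[[37,7],[41,0]]
[[4,9],[11,0],[37,7],[41,0]]
[[4,9],[11,0],[21,10],[30,0],[37,7],[41,0]]
[[4,9],[11,0],[21,10],[30,7],[41,0]]
[[4,9],[11,15],[18,0],[21,10],[30,7],[41,0]]
[[4,9],[11,15],[18,0],[21,10],[30,7],[41,0]]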